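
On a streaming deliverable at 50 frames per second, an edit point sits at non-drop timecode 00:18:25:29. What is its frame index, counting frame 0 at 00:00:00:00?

55279

Total seconds to the label: (0 × 3600 + 18 × 60 + 25) = 1105.
Frame index = 1105 × 50 + 29 = 55279.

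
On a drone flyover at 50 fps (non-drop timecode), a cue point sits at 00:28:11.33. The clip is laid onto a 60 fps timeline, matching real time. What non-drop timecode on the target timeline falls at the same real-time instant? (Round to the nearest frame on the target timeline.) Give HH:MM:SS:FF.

00:28:11:40

Source frame index: (0×3600 + 28×60 + 11) × 50 + 33 = 84583.
Real time: 84583 / (50) = 84583/50 s.
Target frame: (84583/50) × (60) = 507498/5 ≈ 101499.600 → 101500.
At 60 labels/s: frame 101500 → 00:28:11:40.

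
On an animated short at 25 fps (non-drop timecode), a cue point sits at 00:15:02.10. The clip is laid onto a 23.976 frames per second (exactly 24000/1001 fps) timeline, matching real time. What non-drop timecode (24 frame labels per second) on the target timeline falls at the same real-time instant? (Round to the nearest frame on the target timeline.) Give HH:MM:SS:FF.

Source frame index: (0×3600 + 15×60 + 2) × 25 + 10 = 22560.
Real time: 22560 / (25) = 4512/5 s.
Target frame: (4512/5) × (24000/1001) = 21657600/1001 ≈ 21635.964 → 21636.
At 24 labels/s: frame 21636 → 00:15:01:12.

00:15:01:12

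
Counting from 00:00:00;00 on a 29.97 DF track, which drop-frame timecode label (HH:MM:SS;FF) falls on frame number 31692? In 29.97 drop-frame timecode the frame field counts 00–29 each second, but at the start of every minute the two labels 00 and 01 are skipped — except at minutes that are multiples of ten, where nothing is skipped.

Each 10-minute DF block holds 10 × 60 × 30 − 9 × 2 = 17982 frames. 31692 ÷ 17982 → 1 full block, remainder 13710.
Within the partial block the first minute is 1800 frames and each further minute 1798, so 7 further minute boundaries passed. Total skipped labels = 18 × 1 + 2 × 7 = 32.
Non-drop label index = 31692 + 32 = 31724; at 30 labels/s that is 00:17:37:14, i.e. DF 00:17:37;14.

00:17:37;14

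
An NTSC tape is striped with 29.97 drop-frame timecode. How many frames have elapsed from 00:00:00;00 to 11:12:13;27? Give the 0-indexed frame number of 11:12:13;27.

1208807

Complete 10-minute blocks: 67, each 17982 frames → 1204794.
Remaining 2 whole minutes in the current block: 1800 + 1 × 1798 = 3598 frames.
Within the current minute: 13 × 30 + 27 − 2 = 415 (labels ;00/;01 skipped at this minute). Total = 1204794 + 3598 + 415 = 1208807.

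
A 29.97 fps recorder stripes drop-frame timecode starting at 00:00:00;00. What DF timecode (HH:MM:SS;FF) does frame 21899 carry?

00:12:10;21

Each 10-minute DF block holds 10 × 60 × 30 − 9 × 2 = 17982 frames. 21899 ÷ 17982 → 1 full block, remainder 3917.
Within the partial block the first minute is 1800 frames and each further minute 1798, so 2 further minute boundaries passed. Total skipped labels = 18 × 1 + 2 × 2 = 22.
Non-drop label index = 21899 + 22 = 21921; at 30 labels/s that is 00:12:10:21, i.e. DF 00:12:10;21.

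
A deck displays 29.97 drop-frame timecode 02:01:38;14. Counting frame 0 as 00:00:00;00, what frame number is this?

218736

As if non-drop at 30 labels/s: (2 × 3600 + 1 × 60 + 38) × 30 + 14 = 218954.
Minute boundaries passed: 121; those not divisible by 10: 121 − 12 = 109; dropped labels = 2 × 109 = 218.
Actual frame index = 218954 − 218 = 218736.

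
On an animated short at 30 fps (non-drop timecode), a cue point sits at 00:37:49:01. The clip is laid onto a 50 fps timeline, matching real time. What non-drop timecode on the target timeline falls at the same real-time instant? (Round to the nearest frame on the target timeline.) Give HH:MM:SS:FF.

Source frame index: (0×3600 + 37×60 + 49) × 30 + 1 = 68071.
Real time: 68071 / (30) = 68071/30 s.
Target frame: (68071/30) × (50) = 340355/3 ≈ 113451.667 → 113452.
At 50 labels/s: frame 113452 → 00:37:49:02.

00:37:49:02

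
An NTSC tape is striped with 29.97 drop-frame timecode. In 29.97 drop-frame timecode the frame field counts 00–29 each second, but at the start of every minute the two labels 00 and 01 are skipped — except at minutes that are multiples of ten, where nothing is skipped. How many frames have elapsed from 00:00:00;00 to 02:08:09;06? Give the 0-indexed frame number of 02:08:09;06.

As if non-drop at 30 labels/s: (2 × 3600 + 8 × 60 + 9) × 30 + 6 = 230676.
Minute boundaries passed: 128; those not divisible by 10: 128 − 12 = 116; dropped labels = 2 × 116 = 232.
Actual frame index = 230676 − 232 = 230444.

230444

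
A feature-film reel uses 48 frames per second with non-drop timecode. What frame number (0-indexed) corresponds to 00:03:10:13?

Total seconds to the label: (0 × 3600 + 3 × 60 + 10) = 190.
Frame index = 190 × 48 + 13 = 9133.

frame 9133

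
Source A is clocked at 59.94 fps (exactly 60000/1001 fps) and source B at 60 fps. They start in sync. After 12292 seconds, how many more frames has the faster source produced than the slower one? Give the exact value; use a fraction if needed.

A emits 60000/1001 × 12292 = 105360000/143 frames; B emits 60 × 12292 = 737520.
Difference = 105360/143 frames (≈ 736.7832); B is ahead of A.

105360/143 frames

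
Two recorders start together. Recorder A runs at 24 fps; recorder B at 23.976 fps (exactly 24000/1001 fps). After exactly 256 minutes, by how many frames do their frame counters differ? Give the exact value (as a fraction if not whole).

256 min = 15360 s.
A emits 24 × 15360 = 368640 frames; B emits 24000/1001 × 15360 = 368640000/1001.
Difference = 368640/1001 frames (≈ 368.2717); B is behind A.

368640/1001 frames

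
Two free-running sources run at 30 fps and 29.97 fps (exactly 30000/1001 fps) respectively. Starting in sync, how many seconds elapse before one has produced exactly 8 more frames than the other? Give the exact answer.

4004/15 seconds

The gap grows by |30000/1001 − 30| = 30/1001 frames per second.
Time for a 8-frame gap: 8 ÷ (30/1001) = 4004/15 s.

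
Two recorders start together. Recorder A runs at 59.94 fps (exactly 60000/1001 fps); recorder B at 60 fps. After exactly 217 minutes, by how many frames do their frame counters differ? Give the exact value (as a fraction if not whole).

111600/143 frames

217 min = 13020 s.
A emits 60000/1001 × 13020 = 111600000/143 frames; B emits 60 × 13020 = 781200.
Difference = 111600/143 frames (≈ 780.4196); B is ahead of A.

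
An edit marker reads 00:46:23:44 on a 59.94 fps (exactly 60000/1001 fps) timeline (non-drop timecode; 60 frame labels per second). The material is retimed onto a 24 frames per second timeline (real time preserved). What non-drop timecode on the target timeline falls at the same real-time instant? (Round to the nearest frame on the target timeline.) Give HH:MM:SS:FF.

Source frame index: (0×3600 + 46×60 + 23) × 60 + 44 = 167024.
Real time: 167024 / (60000/1001) = 10449439/3750 s.
Target frame: (10449439/3750) × (24) = 41797756/625 ≈ 66876.410 → 66876.
At 24 labels/s: frame 66876 → 00:46:26:12.

00:46:26:12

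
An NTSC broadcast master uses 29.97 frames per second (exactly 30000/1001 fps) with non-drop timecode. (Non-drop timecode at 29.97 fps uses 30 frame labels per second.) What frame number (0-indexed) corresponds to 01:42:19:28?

184198

Total seconds to the label: (1 × 3600 + 42 × 60 + 19) = 6139.
Frame index = 6139 × 30 + 28 = 184198.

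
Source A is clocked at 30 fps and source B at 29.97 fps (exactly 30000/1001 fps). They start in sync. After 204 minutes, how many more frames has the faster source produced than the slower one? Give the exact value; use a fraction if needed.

204 min = 12240 s.
A emits 30 × 12240 = 367200 frames; B emits 30000/1001 × 12240 = 367200000/1001.
Difference = 367200/1001 frames (≈ 366.8332); B is behind A.

367200/1001 frames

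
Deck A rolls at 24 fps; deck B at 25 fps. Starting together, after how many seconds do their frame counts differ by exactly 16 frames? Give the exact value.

16 seconds

The gap grows by |25 − 24| = 1 frame per second.
Time for a 16-frame gap: 16 ÷ (1) = 16 s.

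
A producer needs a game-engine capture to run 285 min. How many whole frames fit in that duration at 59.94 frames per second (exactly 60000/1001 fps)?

1024975 frames

285 min = 17100 s.
Frames = 17100 × 60000/1001 = 1026000000/1001 ≈ 1024975.0250.
Complete frames: 1024975.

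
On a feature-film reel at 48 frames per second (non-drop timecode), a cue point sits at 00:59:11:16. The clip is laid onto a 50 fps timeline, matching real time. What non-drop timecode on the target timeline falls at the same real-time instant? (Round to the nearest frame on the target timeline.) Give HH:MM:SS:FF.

Source frame index: (0×3600 + 59×60 + 11) × 48 + 16 = 170464.
Real time: 170464 / (48) = 10654/3 s.
Target frame: (10654/3) × (50) = 532700/3 ≈ 177566.667 → 177567.
At 50 labels/s: frame 177567 → 00:59:11:17.

00:59:11:17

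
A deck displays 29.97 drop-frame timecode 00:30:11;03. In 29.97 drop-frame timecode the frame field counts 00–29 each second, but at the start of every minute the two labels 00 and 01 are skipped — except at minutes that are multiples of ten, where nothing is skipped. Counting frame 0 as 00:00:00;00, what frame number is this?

As if non-drop at 30 labels/s: (0 × 3600 + 30 × 60 + 11) × 30 + 3 = 54333.
Minute boundaries passed: 30; those not divisible by 10: 30 − 3 = 27; dropped labels = 2 × 27 = 54.
Actual frame index = 54333 − 54 = 54279.

54279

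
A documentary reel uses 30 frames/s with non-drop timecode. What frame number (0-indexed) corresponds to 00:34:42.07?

62467

Total seconds to the label: (0 × 3600 + 34 × 60 + 42) = 2082.
Frame index = 2082 × 30 + 7 = 62467.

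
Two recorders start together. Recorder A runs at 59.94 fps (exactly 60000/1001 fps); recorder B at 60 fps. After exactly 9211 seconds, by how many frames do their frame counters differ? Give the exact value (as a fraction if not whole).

A emits 60000/1001 × 9211 = 552660000/1001 frames; B emits 60 × 9211 = 552660.
Difference = 552660/1001 frames (≈ 552.1079); B is ahead of A.

552660/1001 frames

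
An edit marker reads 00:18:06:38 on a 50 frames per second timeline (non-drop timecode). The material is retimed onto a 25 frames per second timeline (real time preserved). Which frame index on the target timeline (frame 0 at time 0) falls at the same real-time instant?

Source frame index: (0×3600 + 18×60 + 6) × 50 + 38 = 54338.
Real time: 54338 / (50) = 27169/25 s.
Target frame: (27169/25) × (25) = 27169.

frame 27169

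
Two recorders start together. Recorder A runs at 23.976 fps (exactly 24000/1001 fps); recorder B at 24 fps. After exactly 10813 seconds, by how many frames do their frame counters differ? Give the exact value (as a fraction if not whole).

A emits 24000/1001 × 10813 = 23592000/91 frames; B emits 24 × 10813 = 259512.
Difference = 23592/91 frames (≈ 259.2527); B is ahead of A.

23592/91 frames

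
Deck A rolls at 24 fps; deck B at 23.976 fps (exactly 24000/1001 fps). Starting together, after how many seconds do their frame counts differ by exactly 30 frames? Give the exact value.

1251.25 seconds

The gap grows by |24000/1001 − 24| = 24/1001 frames per second.
Time for a 30-frame gap: 30 ÷ (24/1001) = 1251.25 s.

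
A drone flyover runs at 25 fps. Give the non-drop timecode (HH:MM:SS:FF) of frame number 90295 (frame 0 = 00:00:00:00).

90295 ÷ 25 = 3611 full seconds, remainder 20 frames.
3611 s = 1 h 0 min 11 s.
Timecode: 01:00:11:20.

01:00:11:20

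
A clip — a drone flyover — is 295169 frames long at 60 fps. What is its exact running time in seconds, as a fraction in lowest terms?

295169/60 seconds

Running time = 295169 ÷ (60) = 295169 × 1/60 = 295169/60 s.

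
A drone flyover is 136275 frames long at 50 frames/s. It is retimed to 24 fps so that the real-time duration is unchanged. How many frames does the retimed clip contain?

Target frames = source frames × (target rate / source rate) = 136275 × (24)/(50) = 136275 × 12/25 = 65412.

65412 frames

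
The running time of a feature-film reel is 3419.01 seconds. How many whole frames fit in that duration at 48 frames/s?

164112 frames

Frames = 3419.01 × 48 = 4102812/25 ≈ 164112.4800.
Complete frames: 164112.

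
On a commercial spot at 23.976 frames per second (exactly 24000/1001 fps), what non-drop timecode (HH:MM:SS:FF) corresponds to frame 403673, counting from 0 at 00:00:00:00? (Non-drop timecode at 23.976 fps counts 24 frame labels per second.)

04:40:19:17

403673 ÷ 24 = 16819 full seconds, remainder 17 frames.
16819 s = 4 h 40 min 19 s.
Timecode: 04:40:19:17.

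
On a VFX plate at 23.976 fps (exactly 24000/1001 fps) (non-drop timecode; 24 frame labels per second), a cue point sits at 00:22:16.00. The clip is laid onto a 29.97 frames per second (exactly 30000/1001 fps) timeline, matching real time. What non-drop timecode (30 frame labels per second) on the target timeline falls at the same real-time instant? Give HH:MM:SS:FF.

Source frame index: (0×3600 + 22×60 + 16) × 24 + 0 = 32064.
Real time: 32064 / (24000/1001) = 167167/125 s.
Target frame: (167167/125) × (30000/1001) = 40080.
At 30 labels/s: frame 40080 → 00:22:16:00.

00:22:16:00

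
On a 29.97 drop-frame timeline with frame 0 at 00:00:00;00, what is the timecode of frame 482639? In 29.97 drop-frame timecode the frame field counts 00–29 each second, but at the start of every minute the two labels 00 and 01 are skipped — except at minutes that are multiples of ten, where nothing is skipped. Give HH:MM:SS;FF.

04:28:24;03

Each 10-minute DF block holds 10 × 60 × 30 − 9 × 2 = 17982 frames. 482639 ÷ 17982 → 26 full blocks, remainder 15107.
Within the partial block the first minute is 1800 frames and each further minute 1798, so 8 further minute boundaries passed. Total skipped labels = 18 × 26 + 2 × 8 = 484.
Non-drop label index = 482639 + 484 = 483123; at 30 labels/s that is 04:28:24:03, i.e. DF 04:28:24;03.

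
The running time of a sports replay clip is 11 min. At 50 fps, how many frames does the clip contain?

11 min = 660 s.
Frames = 660 × 50 = 33000.

33000 frames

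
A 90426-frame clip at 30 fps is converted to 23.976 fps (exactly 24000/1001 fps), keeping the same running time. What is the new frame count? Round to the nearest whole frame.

72269 frames

Frames at target rate = 90426 × (24000/1001) / (30) = 10334400/143 ≈ 72268.531.
Nearest whole frame: 72269.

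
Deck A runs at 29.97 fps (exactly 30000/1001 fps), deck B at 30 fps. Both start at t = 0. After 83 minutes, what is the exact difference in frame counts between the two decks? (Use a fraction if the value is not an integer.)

83 min = 4980 s.
A emits 30000/1001 × 4980 = 149400000/1001 frames; B emits 30 × 4980 = 149400.
Difference = 149400/1001 frames (≈ 149.2507); B is ahead of A.

149400/1001 frames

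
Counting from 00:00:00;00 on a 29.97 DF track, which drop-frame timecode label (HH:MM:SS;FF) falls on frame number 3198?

Ten DF minutes hold 17982 frames, so frame 3198 lies in block 0 (frames 0–17981) with 3198 frames into that block.
The block's first minute is 1800 frames and the rest 1798 each; 3198 frames reaches minute 1, so 0 × 18 + 1 × 2 = 2 labels have been skipped so far.
Adding those back, label number 3198 + 2 = 3200 at 30 labels/s is 106 s + 20 f = 0 h 1 min 46 s frame 20, i.e. 00:01:46;20.

00:01:46;20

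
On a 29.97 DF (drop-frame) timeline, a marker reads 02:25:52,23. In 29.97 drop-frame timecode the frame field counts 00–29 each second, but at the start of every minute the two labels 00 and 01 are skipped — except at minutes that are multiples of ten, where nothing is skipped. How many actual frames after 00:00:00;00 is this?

262321

Complete 10-minute blocks: 14, each 17982 frames → 251748.
Remaining 5 whole minutes in the current block: 1800 + 4 × 1798 = 8992 frames.
Within the current minute: 52 × 30 + 23 − 2 = 1581 (labels ;00/;01 skipped at this minute). Total = 251748 + 8992 + 1581 = 262321.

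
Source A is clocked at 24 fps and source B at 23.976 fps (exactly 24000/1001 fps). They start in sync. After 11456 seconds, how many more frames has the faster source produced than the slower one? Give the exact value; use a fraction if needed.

274944/1001 frames

A emits 24 × 11456 = 274944 frames; B emits 24000/1001 × 11456 = 274944000/1001.
Difference = 274944/1001 frames (≈ 274.6693); B is behind A.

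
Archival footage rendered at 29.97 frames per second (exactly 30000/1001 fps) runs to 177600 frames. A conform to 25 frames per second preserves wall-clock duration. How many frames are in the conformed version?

148148 frames

Target frames = source frames × (target rate / source rate) = 177600 × (25)/(30000/1001) = 177600 × 1001/1200 = 148148.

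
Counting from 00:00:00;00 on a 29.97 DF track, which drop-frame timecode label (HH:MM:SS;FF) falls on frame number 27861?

00:15:29;19

Each 10-minute DF block holds 10 × 60 × 30 − 9 × 2 = 17982 frames. 27861 ÷ 17982 → 1 full block, remainder 9879.
Within the partial block the first minute is 1800 frames and each further minute 1798, so 5 further minute boundaries passed. Total skipped labels = 18 × 1 + 2 × 5 = 28.
Non-drop label index = 27861 + 28 = 27889; at 30 labels/s that is 00:15:29:19, i.e. DF 00:15:29;19.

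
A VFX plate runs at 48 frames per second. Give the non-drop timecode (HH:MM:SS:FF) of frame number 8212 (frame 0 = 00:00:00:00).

8212 ÷ 48 = 171 full seconds, remainder 4 frames.
171 s = 0 h 2 min 51 s.
Timecode: 00:02:51:04.

00:02:51:04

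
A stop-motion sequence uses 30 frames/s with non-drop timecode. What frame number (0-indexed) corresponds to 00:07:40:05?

13805

Total seconds to the label: (0 × 3600 + 7 × 60 + 40) = 460.
Frame index = 460 × 30 + 5 = 13805.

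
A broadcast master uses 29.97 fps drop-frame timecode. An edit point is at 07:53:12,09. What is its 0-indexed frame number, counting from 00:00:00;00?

As if non-drop at 30 labels/s: (7 × 3600 + 53 × 60 + 12) × 30 + 9 = 851769.
Minute boundaries passed: 473; those not divisible by 10: 473 − 47 = 426; dropped labels = 2 × 426 = 852.
Actual frame index = 851769 − 852 = 850917.

850917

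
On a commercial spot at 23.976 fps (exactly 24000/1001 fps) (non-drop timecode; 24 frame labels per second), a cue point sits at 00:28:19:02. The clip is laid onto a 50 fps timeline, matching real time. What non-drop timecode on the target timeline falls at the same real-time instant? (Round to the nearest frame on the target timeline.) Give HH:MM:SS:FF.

Source frame index: (0×3600 + 28×60 + 19) × 24 + 2 = 40778.
Real time: 40778 / (24000/1001) = 20409389/12000 s.
Target frame: (20409389/12000) × (50) = 20409389/240 ≈ 85039.121 → 85039.
At 50 labels/s: frame 85039 → 00:28:20:39.

00:28:20:39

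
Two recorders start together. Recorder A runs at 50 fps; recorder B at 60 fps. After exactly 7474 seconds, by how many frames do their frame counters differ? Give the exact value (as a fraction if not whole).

A emits 50 × 7474 = 373700 frames; B emits 60 × 7474 = 448440.
Difference = 74740 frames; B is ahead of A.

74740 frames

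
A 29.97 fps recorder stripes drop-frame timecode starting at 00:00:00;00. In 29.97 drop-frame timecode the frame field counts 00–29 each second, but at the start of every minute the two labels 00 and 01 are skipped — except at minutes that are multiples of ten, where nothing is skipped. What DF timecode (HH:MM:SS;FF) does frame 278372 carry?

02:34:48;10

Each 10-minute DF block holds 10 × 60 × 30 − 9 × 2 = 17982 frames. 278372 ÷ 17982 → 15 full blocks, remainder 8642.
Within the partial block the first minute is 1800 frames and each further minute 1798, so 4 further minute boundaries passed. Total skipped labels = 18 × 15 + 2 × 4 = 278.
Non-drop label index = 278372 + 278 = 278650; at 30 labels/s that is 02:34:48:10, i.e. DF 02:34:48;10.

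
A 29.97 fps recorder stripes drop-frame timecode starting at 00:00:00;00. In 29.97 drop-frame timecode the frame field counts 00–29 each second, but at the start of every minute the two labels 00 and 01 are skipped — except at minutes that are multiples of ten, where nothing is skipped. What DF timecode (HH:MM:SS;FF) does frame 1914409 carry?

17:44:37;15

Ten DF minutes hold 17982 frames, so frame 1914409 lies in block 106 (frames 1906092–1924073) with 8317 frames into that block.
The block's first minute is 1800 frames and the rest 1798 each; 8317 frames reaches minute 4, so 106 × 18 + 4 × 2 = 1916 labels have been skipped so far.
Adding those back, label number 1914409 + 1916 = 1916325 at 30 labels/s is 63877 s + 15 f = 17 h 44 min 37 s frame 15, i.e. 17:44:37;15.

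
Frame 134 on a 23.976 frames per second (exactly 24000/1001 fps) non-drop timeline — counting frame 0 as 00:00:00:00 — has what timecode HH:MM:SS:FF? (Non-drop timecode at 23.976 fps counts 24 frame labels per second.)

134 ÷ 24 = 5 full seconds, remainder 14 frames.
5 s = 0 h 0 min 5 s.
Timecode: 00:00:05:14.

00:00:05:14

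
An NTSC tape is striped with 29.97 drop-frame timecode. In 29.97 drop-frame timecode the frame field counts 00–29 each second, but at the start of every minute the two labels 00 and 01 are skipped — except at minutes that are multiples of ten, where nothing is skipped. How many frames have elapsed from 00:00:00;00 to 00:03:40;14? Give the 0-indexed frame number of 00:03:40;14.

6608

Complete 10-minute blocks: 0, each 17982 frames → 0.
Remaining 3 whole minutes in the current block: 1800 + 2 × 1798 = 5396 frames.
Within the current minute: 40 × 30 + 14 − 2 = 1212 (labels ;00/;01 skipped at this minute). Total = 0 + 5396 + 1212 = 6608.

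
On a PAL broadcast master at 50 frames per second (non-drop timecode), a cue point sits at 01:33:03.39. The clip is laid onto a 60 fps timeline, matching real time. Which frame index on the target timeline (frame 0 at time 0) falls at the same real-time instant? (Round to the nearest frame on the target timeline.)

frame 335027

Source frame index: (1×3600 + 33×60 + 3) × 50 + 39 = 279189.
Real time: 279189 / (50) = 279189/50 s.
Target frame: (279189/50) × (60) = 1675134/5 ≈ 335026.800 → 335027.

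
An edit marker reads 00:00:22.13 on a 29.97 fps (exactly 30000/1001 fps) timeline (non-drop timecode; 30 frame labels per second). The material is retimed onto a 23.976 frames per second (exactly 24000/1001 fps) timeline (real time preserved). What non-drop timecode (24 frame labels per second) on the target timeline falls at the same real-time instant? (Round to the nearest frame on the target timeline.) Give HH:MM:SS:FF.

Source frame index: (0×3600 + 0×60 + 22) × 30 + 13 = 673.
Real time: 673 / (30000/1001) = 673673/30000 s.
Target frame: (673673/30000) × (24000/1001) = 2692/5 ≈ 538.400 → 538.
At 24 labels/s: frame 538 → 00:00:22:10.

00:00:22:10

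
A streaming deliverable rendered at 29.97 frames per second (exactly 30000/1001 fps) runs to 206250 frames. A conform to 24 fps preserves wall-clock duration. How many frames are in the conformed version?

165165 frames

Target frames = source frames × (target rate / source rate) = 206250 × (24)/(30000/1001) = 206250 × 1001/1250 = 165165.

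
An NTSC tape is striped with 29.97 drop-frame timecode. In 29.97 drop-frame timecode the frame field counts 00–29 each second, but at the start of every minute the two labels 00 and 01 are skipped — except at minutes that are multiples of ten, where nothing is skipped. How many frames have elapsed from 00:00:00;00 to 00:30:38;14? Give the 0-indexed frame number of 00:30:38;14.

Complete 10-minute blocks: 3, each 17982 frames → 53946.
Remaining 0 whole minutes in the current block: 0 frames.
Within the current minute: 38 × 30 + 14 = 1154. Total = 53946 + 0 + 1154 = 55100.

55100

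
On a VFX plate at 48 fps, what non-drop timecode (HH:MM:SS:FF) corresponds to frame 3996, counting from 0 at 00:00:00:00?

00:01:23:12

3996 ÷ 48 = 83 full seconds, remainder 12 frames.
83 s = 0 h 1 min 23 s.
Timecode: 00:01:23:12.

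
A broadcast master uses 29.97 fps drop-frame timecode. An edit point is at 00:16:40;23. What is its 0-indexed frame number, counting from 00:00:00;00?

As if non-drop at 30 labels/s: (0 × 3600 + 16 × 60 + 40) × 30 + 23 = 30023.
Minute boundaries passed: 16; those not divisible by 10: 16 − 1 = 15; dropped labels = 2 × 15 = 30.
Actual frame index = 30023 − 30 = 29993.

29993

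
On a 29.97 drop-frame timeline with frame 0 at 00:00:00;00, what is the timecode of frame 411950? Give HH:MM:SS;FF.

Each 10-minute DF block holds 10 × 60 × 30 − 9 × 2 = 17982 frames. 411950 ÷ 17982 → 22 full blocks, remainder 16346.
Within the partial block the first minute is 1800 frames and each further minute 1798, so 9 further minute boundaries passed. Total skipped labels = 18 × 22 + 2 × 9 = 414.
Non-drop label index = 411950 + 414 = 412364; at 30 labels/s that is 03:49:05:14, i.e. DF 03:49:05;14.

03:49:05;14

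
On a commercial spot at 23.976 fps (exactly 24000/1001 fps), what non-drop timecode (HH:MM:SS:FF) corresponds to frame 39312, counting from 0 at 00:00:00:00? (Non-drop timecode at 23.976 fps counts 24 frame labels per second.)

00:27:18:00

39312 ÷ 24 = 1638 full seconds, remainder 0 frames.
1638 s = 0 h 27 min 18 s.
Timecode: 00:27:18:00.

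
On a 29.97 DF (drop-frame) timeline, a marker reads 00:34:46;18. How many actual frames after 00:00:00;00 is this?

As if non-drop at 30 labels/s: (0 × 3600 + 34 × 60 + 46) × 30 + 18 = 62598.
Minute boundaries passed: 34; those not divisible by 10: 34 − 3 = 31; dropped labels = 2 × 31 = 62.
Actual frame index = 62598 − 62 = 62536.

62536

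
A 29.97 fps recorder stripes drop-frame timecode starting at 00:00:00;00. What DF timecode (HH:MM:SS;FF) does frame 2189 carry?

Each 10-minute DF block holds 10 × 60 × 30 − 9 × 2 = 17982 frames. 2189 ÷ 17982 → 0 full blocks, remainder 2189.
Within the partial block the first minute is 1800 frames and each further minute 1798, so 1 further minute boundary passed. Total skipped labels = 18 × 0 + 2 × 1 = 2.
Non-drop label index = 2189 + 2 = 2191; at 30 labels/s that is 00:01:13:01, i.e. DF 00:01:13;01.

00:01:13;01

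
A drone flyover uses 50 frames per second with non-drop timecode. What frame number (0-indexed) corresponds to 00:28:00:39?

Total seconds to the label: (0 × 3600 + 28 × 60 + 0) = 1680.
Frame index = 1680 × 50 + 39 = 84039.

84039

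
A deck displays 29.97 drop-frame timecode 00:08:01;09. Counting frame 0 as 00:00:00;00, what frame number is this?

As if non-drop at 30 labels/s: (0 × 3600 + 8 × 60 + 1) × 30 + 9 = 14439.
Minute boundaries passed: 8; those not divisible by 10: 8 − 0 = 8; dropped labels = 2 × 8 = 16.
Actual frame index = 14439 − 16 = 14423.

14423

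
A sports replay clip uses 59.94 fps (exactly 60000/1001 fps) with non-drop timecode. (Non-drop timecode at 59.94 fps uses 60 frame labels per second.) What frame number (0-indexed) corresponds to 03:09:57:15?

Total seconds to the label: (3 × 3600 + 9 × 60 + 57) = 11397.
Frame index = 11397 × 60 + 15 = 683835.

683835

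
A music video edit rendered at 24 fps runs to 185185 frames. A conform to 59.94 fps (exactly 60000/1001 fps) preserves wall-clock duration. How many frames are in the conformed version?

Target frames = source frames × (target rate / source rate) = 185185 × (60000/1001)/(24) = 185185 × 2500/1001 = 462500.

462500 frames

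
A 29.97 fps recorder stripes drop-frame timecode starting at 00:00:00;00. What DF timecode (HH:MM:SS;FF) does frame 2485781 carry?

23:02:22;09

Ten DF minutes hold 17982 frames, so frame 2485781 lies in block 138 (frames 2481516–2499497) with 4265 frames into that block.
The block's first minute is 1800 frames and the rest 1798 each; 4265 frames reaches minute 2, so 138 × 18 + 2 × 2 = 2488 labels have been skipped so far.
Adding those back, label number 2485781 + 2488 = 2488269 at 30 labels/s is 82942 s + 9 f = 23 h 2 min 22 s frame 9, i.e. 23:02:22;09.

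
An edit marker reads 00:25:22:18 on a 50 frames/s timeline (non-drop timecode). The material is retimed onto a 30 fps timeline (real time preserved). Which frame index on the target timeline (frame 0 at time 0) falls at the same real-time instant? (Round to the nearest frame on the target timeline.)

Source frame index: (0×3600 + 25×60 + 22) × 50 + 18 = 76118.
Real time: 76118 / (50) = 38059/25 s.
Target frame: (38059/25) × (30) = 228354/5 ≈ 45670.800 → 45671.

frame 45671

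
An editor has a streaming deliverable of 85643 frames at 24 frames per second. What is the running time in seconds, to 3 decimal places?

Running time = 85643 × 1/24 = 85643/24 s ≈ 3568.458 s.

3568.458 seconds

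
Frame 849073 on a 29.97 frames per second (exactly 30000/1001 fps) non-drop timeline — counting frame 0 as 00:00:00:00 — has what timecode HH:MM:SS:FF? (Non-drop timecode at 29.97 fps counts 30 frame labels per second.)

07:51:42:13

849073 ÷ 30 = 28302 full seconds, remainder 13 frames.
28302 s = 7 h 51 min 42 s.
Timecode: 07:51:42:13.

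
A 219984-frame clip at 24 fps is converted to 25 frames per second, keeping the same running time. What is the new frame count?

Target frames = source frames × (target rate / source rate) = 219984 × (25)/(24) = 219984 × 25/24 = 229150.

229150 frames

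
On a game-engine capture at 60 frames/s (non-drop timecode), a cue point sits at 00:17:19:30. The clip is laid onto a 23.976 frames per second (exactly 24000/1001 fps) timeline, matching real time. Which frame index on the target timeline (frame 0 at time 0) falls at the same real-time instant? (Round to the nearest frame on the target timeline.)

Source frame index: (0×3600 + 17×60 + 19) × 60 + 30 = 62370.
Real time: 62370 / (60) = 2079/2 s.
Target frame: (2079/2) × (24000/1001) = 324000/13 ≈ 24923.077 → 24923.

frame 24923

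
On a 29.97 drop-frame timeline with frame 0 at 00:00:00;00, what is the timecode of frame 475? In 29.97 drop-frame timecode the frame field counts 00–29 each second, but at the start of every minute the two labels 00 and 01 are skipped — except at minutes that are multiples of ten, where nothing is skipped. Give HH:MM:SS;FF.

00:00:15;25

Ten DF minutes hold 17982 frames, so frame 475 lies in block 0 (frames 0–17981) with 475 frames into that block.
The block's first minute is 1800 frames and the rest 1798 each; 475 frames reaches minute 0, so 0 × 18 + 0 × 2 = 0 labels have been skipped so far.
Adding those back, label number 475 + 0 = 475 at 30 labels/s is 15 s + 25 f = 0 h 0 min 15 s frame 25, i.e. 00:00:15;25.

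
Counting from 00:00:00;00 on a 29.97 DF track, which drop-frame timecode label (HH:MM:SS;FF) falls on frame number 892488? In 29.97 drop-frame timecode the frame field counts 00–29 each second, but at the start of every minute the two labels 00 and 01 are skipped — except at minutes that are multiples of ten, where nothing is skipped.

08:16:19;12

Ten DF minutes hold 17982 frames, so frame 892488 lies in block 49 (frames 881118–899099) with 11370 frames into that block.
The block's first minute is 1800 frames and the rest 1798 each; 11370 frames reaches minute 6, so 49 × 18 + 6 × 2 = 894 labels have been skipped so far.
Adding those back, label number 892488 + 894 = 893382 at 30 labels/s is 29779 s + 12 f = 8 h 16 min 19 s frame 12, i.e. 08:16:19;12.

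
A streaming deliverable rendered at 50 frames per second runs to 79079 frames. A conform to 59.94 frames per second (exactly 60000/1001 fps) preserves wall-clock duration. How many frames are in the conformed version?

Target frames = source frames × (target rate / source rate) = 79079 × (60000/1001)/(50) = 79079 × 1200/1001 = 94800.

94800 frames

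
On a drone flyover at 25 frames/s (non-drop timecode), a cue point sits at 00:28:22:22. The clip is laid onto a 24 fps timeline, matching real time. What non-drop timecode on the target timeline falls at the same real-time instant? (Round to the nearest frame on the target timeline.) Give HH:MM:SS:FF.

00:28:22:21

Source frame index: (0×3600 + 28×60 + 22) × 25 + 22 = 42572.
Real time: 42572 / (25) = 42572/25 s.
Target frame: (42572/25) × (24) = 1021728/25 ≈ 40869.120 → 40869.
At 24 labels/s: frame 40869 → 00:28:22:21.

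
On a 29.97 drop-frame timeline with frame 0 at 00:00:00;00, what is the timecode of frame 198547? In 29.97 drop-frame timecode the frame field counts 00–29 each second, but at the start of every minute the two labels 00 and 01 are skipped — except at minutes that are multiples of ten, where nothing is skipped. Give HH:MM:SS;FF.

Ten DF minutes hold 17982 frames, so frame 198547 lies in block 11 (frames 197802–215783) with 745 frames into that block.
The block's first minute is 1800 frames and the rest 1798 each; 745 frames reaches minute 0, so 11 × 18 + 0 × 2 = 198 labels have been skipped so far.
Adding those back, label number 198547 + 198 = 198745 at 30 labels/s is 6624 s + 25 f = 1 h 50 min 24 s frame 25, i.e. 01:50:24;25.

01:50:24;25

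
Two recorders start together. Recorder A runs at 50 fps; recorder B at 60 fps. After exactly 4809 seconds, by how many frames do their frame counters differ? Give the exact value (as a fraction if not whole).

48090 frames

A emits 50 × 4809 = 240450 frames; B emits 60 × 4809 = 288540.
Difference = 48090 frames; B is ahead of A.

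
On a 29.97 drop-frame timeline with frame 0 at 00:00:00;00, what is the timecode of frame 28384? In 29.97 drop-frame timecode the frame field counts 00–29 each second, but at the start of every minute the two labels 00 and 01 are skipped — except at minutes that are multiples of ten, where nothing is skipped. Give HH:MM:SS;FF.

00:15:47;02

Ten DF minutes hold 17982 frames, so frame 28384 lies in block 1 (frames 17982–35963) with 10402 frames into that block.
The block's first minute is 1800 frames and the rest 1798 each; 10402 frames reaches minute 5, so 1 × 18 + 5 × 2 = 28 labels have been skipped so far.
Adding those back, label number 28384 + 28 = 28412 at 30 labels/s is 947 s + 2 f = 0 h 15 min 47 s frame 2, i.e. 00:15:47;02.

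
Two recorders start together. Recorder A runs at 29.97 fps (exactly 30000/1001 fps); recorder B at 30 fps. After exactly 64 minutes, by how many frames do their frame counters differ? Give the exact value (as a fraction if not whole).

64 min = 3840 s.
A emits 30000/1001 × 3840 = 115200000/1001 frames; B emits 30 × 3840 = 115200.
Difference = 115200/1001 frames (≈ 115.0849); B is ahead of A.

115200/1001 frames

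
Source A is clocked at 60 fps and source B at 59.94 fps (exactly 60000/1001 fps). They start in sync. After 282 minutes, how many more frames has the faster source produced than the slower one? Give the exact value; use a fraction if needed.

282 min = 16920 s.
A emits 60 × 16920 = 1015200 frames; B emits 60000/1001 × 16920 = 1015200000/1001.
Difference = 1015200/1001 frames (≈ 1014.1858); B is behind A.

1015200/1001 frames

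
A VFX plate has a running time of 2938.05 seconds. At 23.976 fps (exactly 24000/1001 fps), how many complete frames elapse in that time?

70442 frames

Frames = 2938.05 × 24000/1001 = 70513200/1001 ≈ 70442.7572.
Complete frames: 70442.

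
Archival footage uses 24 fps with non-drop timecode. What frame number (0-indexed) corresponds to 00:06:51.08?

frame 9872

Total seconds to the label: (0 × 3600 + 6 × 60 + 51) = 411.
Frame index = 411 × 24 + 8 = 9872.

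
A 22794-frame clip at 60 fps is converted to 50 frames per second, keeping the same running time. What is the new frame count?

Target frames = source frames × (target rate / source rate) = 22794 × (50)/(60) = 22794 × 5/6 = 18995.

18995 frames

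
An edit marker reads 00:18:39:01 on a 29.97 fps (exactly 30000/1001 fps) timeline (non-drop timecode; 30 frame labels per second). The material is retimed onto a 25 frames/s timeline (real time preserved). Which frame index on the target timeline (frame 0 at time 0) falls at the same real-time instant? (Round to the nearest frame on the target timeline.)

frame 28004

Source frame index: (0×3600 + 18×60 + 39) × 30 + 1 = 33571.
Real time: 33571 / (30000/1001) = 33604571/30000 s.
Target frame: (33604571/30000) × (25) = 33604571/1200 ≈ 28003.809 → 28004.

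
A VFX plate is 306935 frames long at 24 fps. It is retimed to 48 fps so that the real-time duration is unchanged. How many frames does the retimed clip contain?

613870 frames

Frames at target rate = 306935 × (48) / (24) = 613870.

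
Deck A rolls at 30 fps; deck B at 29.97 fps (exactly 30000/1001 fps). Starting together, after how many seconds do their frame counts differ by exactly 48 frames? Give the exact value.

The gap grows by |30000/1001 − 30| = 30/1001 frames per second.
Time for a 48-frame gap: 48 ÷ (30/1001) = 1601.6 s.

1601.6 seconds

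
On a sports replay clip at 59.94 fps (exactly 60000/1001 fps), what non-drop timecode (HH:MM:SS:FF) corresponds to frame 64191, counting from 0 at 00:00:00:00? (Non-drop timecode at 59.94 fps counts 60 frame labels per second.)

64191 ÷ 60 = 1069 full seconds, remainder 51 frames.
1069 s = 0 h 17 min 49 s.
Timecode: 00:17:49:51.

00:17:49:51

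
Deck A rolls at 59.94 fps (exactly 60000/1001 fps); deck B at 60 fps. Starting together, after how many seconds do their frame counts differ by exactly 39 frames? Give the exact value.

The gap grows by |60 − 60000/1001| = 60/1001 frames per second.
Time for a 39-frame gap: 39 ÷ (60/1001) = 650.65 s.

650.65 seconds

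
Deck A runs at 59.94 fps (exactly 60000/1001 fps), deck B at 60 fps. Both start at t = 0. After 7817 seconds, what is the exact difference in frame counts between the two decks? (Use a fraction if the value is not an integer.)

A emits 60000/1001 × 7817 = 469020000/1001 frames; B emits 60 × 7817 = 469020.
Difference = 469020/1001 frames (≈ 468.5514); B is ahead of A.

469020/1001 frames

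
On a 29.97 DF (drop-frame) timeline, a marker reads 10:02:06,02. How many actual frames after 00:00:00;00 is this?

1082698

Complete 10-minute blocks: 60, each 17982 frames → 1078920.
Remaining 2 whole minutes in the current block: 1800 + 1 × 1798 = 3598 frames.
Within the current minute: 6 × 30 + 2 − 2 = 180 (labels ;00/;01 skipped at this minute). Total = 1078920 + 3598 + 180 = 1082698.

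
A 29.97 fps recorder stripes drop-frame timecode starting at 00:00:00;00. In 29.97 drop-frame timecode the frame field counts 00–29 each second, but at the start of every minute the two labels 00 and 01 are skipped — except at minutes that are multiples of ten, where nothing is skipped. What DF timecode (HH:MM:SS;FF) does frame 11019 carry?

Each 10-minute DF block holds 10 × 60 × 30 − 9 × 2 = 17982 frames. 11019 ÷ 17982 → 0 full blocks, remainder 11019.
Within the partial block the first minute is 1800 frames and each further minute 1798, so 6 further minute boundaries passed. Total skipped labels = 18 × 0 + 2 × 6 = 12.
Non-drop label index = 11019 + 12 = 11031; at 30 labels/s that is 00:06:07:21, i.e. DF 00:06:07;21.

00:06:07;21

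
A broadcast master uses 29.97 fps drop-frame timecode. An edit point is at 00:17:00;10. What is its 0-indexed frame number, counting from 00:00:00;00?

30578

Complete 10-minute blocks: 1, each 17982 frames → 17982.
Remaining 7 whole minutes in the current block: 1800 + 6 × 1798 = 12588 frames.
Within the current minute: 0 × 30 + 10 − 2 = 8 (labels ;00/;01 skipped at this minute). Total = 17982 + 12588 + 8 = 30578.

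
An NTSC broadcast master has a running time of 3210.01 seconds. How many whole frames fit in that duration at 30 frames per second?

96300 frames

Frames = 3210.01 × 30 = 963003/10 ≈ 96300.3000.
Complete frames: 96300.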